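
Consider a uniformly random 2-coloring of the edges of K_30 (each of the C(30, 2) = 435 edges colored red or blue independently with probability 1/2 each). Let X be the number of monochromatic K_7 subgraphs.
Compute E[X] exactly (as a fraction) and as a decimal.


Let X = Σ_S X_S over the C(30, 7) = 2035800 subsets S of size 7, where X_S = 1 if the K_7 on S is monochromatic.
For a fixed S, the K_7 on S has C(7, 2) = 21 edges. P[all 21 edges red] = (1/2)^21, and likewise for blue, so P[monochromatic] = 2·(1/2)^21 = 2^{1 − 21} = 1/1048576.
By linearity: E[X] = C(30, 7) · 2^{1 − 21} = 2035800 · 1/1048576 = 254475/131072.
Numerically: E[X] ≈ 1.94149.

E[X] = C(30,7)·2^(1−C(7,2)) = 254475/131072 ≈ 1.94149.


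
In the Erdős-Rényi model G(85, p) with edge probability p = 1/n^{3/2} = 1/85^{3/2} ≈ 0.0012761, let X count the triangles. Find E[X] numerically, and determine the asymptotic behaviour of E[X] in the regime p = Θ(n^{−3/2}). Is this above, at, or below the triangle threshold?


Number of potential triangles: C(85, 3) = 98770.
Each occurs with probability p³ ≈ (0.0012761)³ ≈ 2.0778531e-09.
By linearity: E[X] = C(85, 3)·p³ ≈ 98770 · 2.0778531e-09 ≈ 0.00021.
Since α = 3/2 > 1, p = c/n^{3/2} = o(1/n) is below the triangle threshold p ~ 1/n. Asymptotically E[X] ~ (c³/6)·n^{3(1−α)} = (1³/6)·n^{-1.5} → 0, so by Markov's inequality G has no triangles w.h.p.

E[X] ≈ 0.00021; in regime p = Θ(1/n^{3/2}) E[X] tends to 0 (below the triangle threshold p ~ 1/n).


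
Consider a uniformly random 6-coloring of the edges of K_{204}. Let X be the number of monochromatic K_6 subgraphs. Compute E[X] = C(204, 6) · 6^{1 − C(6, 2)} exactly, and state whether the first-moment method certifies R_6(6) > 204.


E[X] = C(204, 6) · 6^{1 − 15} = 92944609660 · 6^{−14} = 92944609660/78364164096.
As a reduced fraction: E[X] = 23236152415/19591041024 ≈ 1.186.
Is E[X] < 1? NO.
Since E[X] ≥ 1, the first-moment bound is inconclusive at n = 204; it does NOT by itself certify R_6(6) > 204.

E[X] = 23236152415/19591041024 ≈ 1.186; E[X] ≥ 1; first-moment method inconclusive here.


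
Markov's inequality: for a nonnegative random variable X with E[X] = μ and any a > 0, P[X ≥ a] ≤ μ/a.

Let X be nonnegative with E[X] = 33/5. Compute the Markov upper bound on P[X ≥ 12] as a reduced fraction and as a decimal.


μ = E[X] = 33/5, a = 12.
Markov: P[X ≥ 12] ≤ μ/a = (33/5)/12 = 11/20.
Numerically: ≈ 0.55000.
(Since a = 12 > μ = 6.60000, the bound 11/20 is < 1 and informative.)

P[X ≥ 12] ≤ 11/20 ≈ 0.55000.


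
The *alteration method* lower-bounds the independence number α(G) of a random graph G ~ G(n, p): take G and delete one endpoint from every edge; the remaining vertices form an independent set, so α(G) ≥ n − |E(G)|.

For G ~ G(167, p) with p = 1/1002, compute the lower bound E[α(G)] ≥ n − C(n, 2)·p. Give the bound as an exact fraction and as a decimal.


E[|E(G)|] = C(167, 2)·p = 13861 · (1/1002) = 83/6.
E[α(G)] ≥ n − E[|E(G)|] = 167 − 83/6 = 919/6.
Numerically: ≈ 153.166667.
(This is only a lower bound; the true E[α(G)] may be larger.)

E[α(G)] ≥ 919/6 ≈ 153.166667.


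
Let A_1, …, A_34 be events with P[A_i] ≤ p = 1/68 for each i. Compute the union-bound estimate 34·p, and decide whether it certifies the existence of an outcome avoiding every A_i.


Union bound: P[∪_{i=1}^{34} A_i] ≤ Σ_i P[A_i] ≤ 34·p = 34·(1/68) = 1/2.
Numerically: 1/2 ≈ 0.500.
Is 1/2 < 1? YES.
Since P[∪ A_i] ≤ 1/2 < 1, the complement has P[∩ A_i^c] ≥ 1 − 1/2 = 1/2 > 0, so some outcome avoids every A_i.

34·p = 1/2 ≈ 0.500; existence CERTIFIED by the union bound.


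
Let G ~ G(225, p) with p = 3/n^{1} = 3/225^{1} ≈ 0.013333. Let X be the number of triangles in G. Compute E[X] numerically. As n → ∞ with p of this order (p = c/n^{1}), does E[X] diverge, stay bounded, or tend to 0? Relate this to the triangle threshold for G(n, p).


Number of potential triangles: C(225, 3) = 1873200.
Each occurs with probability p³ ≈ (0.013333)³ ≈ 2.3703704e-06.
By linearity: E[X] = C(225, 3)·p³ ≈ 1873200 · 2.3703704e-06 ≈ 4.44018.
Here α = 1, so p = 3/n is exactly at the triangle threshold p ~ 1/n. Asymptotically E[X] → c³/6 = 3³/6 = 9/2 ≈ 4.50000, a bounded constant. In this regime the triangle count is asymptotically Poisson(c³/6).

E[X] ≈ 4.44018; in regime p = Θ(1/n^{1}) E[X] stays bounded (at the triangle threshold p ~ 1/n).


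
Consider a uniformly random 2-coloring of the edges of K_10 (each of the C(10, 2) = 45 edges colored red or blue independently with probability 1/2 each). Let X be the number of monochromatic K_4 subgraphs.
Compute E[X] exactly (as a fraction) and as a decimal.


Let X = Σ_S X_S over the C(10, 4) = 210 subsets S of size 4, where X_S = 1 if the K_4 on S is monochromatic.
For a fixed S, the K_4 on S has C(4, 2) = 6 edges. P[all 6 edges red] = (1/2)^6, and likewise for blue, so P[monochromatic] = 2·(1/2)^6 = 2^{1 − 6} = 1/32.
By linearity of expectation: E[X] = C(10, 4) · 2^{1 − 6} = 210 · 1/32 = 105/16.
Numerically: E[X] ≈ 6.56250.

E[X] = C(10,4)·2^(1−C(4,2)) = 105/16 ≈ 6.56250.


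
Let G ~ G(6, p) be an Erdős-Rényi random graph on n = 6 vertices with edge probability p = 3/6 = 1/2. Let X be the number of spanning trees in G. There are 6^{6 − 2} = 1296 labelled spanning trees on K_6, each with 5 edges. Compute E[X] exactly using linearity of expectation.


K_6 has 6^{6 − 2} = 1296 labelled spanning trees.
For each such spanning tree H, let X_H = 1 if all 5 edges of H are present in G. Then P[X_H = 1] = p^{5} = (1/2)^{5} = 1/32.
Summing the indicators: E[X] = Σ_H E[X_H] = 1296 · p^{5} = 1296 · 1/32 = 81/2.
Numerically: E[X] ≈ 40.5.

E[X] = 1296 · (1/2)^{5} = 81/2 ≈ 40.5.


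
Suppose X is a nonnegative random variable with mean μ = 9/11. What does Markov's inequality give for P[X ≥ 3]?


μ = E[X] = 9/11, a = 3.
Markov: P[X ≥ 3] ≤ μ/a = (9/11)/3 = 3/11.
Numerically: ≈ 0.2727.
(Since a = 3 > μ = 0.8182, the bound 3/11 is < 1 and informative.)

P[X ≥ 3] ≤ 3/11 ≈ 0.2727.


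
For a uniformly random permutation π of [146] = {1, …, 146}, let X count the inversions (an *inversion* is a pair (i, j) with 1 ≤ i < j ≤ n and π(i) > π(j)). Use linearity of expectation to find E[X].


Write X = Σ X_I over the C(146, 2) = 10585 pairs i < j, with X_I the indicator of one inversion.
There are 10585 indicators.
For each fixed pair i < j, the values π(i) and π(j) are two distinct elements of {1, …, 146} in uniformly random order; by symmetry P[π(i) > π(j)] = 1/2.
By linearity: E[X] = 10585 · (1/2) = C(146, 2) · (1/2) = 10585/2 = 10585/2 ≈ 5292.500000.

E[X] = 10585/2 = 5292.500000.


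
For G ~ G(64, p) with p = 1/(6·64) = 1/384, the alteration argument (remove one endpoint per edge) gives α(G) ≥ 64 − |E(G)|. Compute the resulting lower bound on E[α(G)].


E[|E(G)|] = C(64, 2)·p = 2016 · (1/384) = 21/4.
E[α(G)] ≥ n − E[|E(G)|] = 64 − 21/4 = 235/4.
Numerically: ≈ 58.750000.
(This is only a lower bound; the true E[α(G)] may be larger.)

E[α(G)] ≥ 235/4 ≈ 58.750000.


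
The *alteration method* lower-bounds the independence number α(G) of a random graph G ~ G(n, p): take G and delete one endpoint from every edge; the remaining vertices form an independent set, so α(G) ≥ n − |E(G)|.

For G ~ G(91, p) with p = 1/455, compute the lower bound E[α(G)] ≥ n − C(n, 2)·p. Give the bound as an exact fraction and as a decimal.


E[|E(G)|] = C(91, 2)·p = 4095 · (1/455) = 9.
E[α(G)] ≥ n − E[|E(G)|] = 91 − 9 = 82.
Numerically: ≈ 82.000.
(This is only a lower bound; the true E[α(G)] may be larger.)

E[α(G)] ≥ 82 ≈ 82.000.


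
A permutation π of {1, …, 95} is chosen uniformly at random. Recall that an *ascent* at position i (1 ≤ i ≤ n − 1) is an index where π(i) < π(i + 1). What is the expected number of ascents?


Write X = Σ X_I over i = 1, …, 94, with X_I the indicator of one ascent.
There are 94 indicators.
For each fixed i, the pair (π(i), π(i+1)) is a uniformly random ordered pair of distinct values from {1, …, 95}; by symmetry P[π(i) < π(i+1)] = 1/2.
By linearity: E[X] = 94 · (1/2) = (95 − 1) · (1/2) = 47 ≈ 47.00000.

E[X] = 47 = 47.00000.


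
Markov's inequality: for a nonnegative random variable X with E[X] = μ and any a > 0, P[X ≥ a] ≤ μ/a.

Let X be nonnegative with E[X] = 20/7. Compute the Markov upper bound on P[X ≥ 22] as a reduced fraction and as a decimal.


μ = E[X] = 20/7, a = 22.
Markov: P[X ≥ 22] ≤ μ/a = (20/7)/22 = 10/77.
Numerically: ≈ 0.130.
(Since a = 22 > μ = 2.857, the bound 10/77 is < 1 and informative.)

P[X ≥ 22] ≤ 10/77 ≈ 0.130.


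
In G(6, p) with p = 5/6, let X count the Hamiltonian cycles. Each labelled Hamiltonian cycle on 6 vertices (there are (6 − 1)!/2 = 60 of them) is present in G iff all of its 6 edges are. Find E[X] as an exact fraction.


K_6 has (6 − 1)!/2 = 60 labelled Hamiltonian cycles.
For each such Hamiltonian cycle H, let X_H = 1 if all 6 edges of H are present in G. Then P[X_H = 1] = p^{6} = (5/6)^{6} = 15625/46656.
By linearity: E[X] = Σ_H E[X_H] = 60 · p^{6} = 60 · 15625/46656 = 78125/3888.
Numerically: E[X] ≈ 20.1.

E[X] = 60 · (5/6)^{6} = 78125/3888 ≈ 20.1.


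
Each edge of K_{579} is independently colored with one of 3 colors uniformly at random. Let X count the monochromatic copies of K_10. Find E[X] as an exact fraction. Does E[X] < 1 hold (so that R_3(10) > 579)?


E[X] = C(579, 10) · 3^{1 − 45} = 1079152988140386124680 · 3^{−44} = 1079152988140386124680/984770902183611232881.
As a reduced fraction: E[X] = 359717662713462041560/328256967394537077627 ≈ 1.096.
Is E[X] < 1? NO.
Since E[X] ≥ 1, the first-moment bound is inconclusive at n = 579; it does NOT by itself certify R_3(10) > 579.

E[X] = 359717662713462041560/328256967394537077627 ≈ 1.096; E[X] ≥ 1; first-moment method inconclusive here.


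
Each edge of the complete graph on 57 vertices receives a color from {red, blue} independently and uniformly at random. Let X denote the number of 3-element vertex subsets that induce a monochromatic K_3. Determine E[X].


Let X = Σ_S X_S over the C(57, 3) = 29260 subsets S of size 3, where X_S = 1 if the K_3 on S is monochromatic.
For a fixed S, the K_3 on S has C(3, 2) = 3 edges. P[all 3 edges red] = (1/2)^3, and likewise for blue, so P[monochromatic] = 2·(1/2)^3 = 2^{1 − 3} = 1/4.
By linearity: E[X] = C(57, 3) · 2^{1 − 3} = 29260 · 1/4 = 7315.
Numerically: E[X] ≈ 7315.0000.

E[X] = C(57,3)·2^(1−C(3,2)) = 7315 ≈ 7315.0000.


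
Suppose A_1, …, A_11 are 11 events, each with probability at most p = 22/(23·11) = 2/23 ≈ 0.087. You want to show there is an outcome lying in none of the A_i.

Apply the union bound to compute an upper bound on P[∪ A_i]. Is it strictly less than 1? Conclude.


Union bound: P[∪_{i=1}^{11} A_i] ≤ Σ_i P[A_i] ≤ 11·p = 11·(2/23) = 22/23.
Numerically: 22/23 ≈ 0.957.
Is 22/23 < 1? YES.
Since P[∪ A_i] ≤ 22/23 < 1, the complement has P[∩ A_i^c] ≥ 1 − 22/23 = 1/23 > 0, so some outcome avoids every A_i.

11·p = 22/23 ≈ 0.957; existence CERTIFIED by the union bound.


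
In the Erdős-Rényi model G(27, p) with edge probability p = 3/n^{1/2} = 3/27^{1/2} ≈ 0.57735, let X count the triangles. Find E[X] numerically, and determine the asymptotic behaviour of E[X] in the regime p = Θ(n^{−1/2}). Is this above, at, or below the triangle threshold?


Number of potential triangles: C(27, 3) = 2925.
Each occurs with probability p³ ≈ (0.57735)³ ≈ 1.92450090e-01.
By linearity: E[X] = C(27, 3)·p³ ≈ 2925 · 1.92450090e-01 ≈ 562.916512.
Since α = 1/2 < 1, p = c/n^{1/2} ≫ 1/n is above the triangle threshold p ~ 1/n. Asymptotically E[X] ~ (c³/6)·n^{3(1−α)} = (3³/6)·n^{1.5} → ∞; triangles are abundant w.h.p.

E[X] ≈ 562.916512; in regime p = Θ(1/n^{1/2}) E[X] diverges (above the triangle threshold p ~ 1/n).


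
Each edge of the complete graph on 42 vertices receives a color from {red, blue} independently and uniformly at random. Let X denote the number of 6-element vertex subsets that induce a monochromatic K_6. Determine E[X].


Let X = Σ_S X_S over the C(42, 6) = 5245786 subsets S of size 6, where X_S = 1 if the K_6 on S is monochromatic.
For a fixed S, the K_6 on S has C(6, 2) = 15 edges. P[all 15 edges red] = (1/2)^15, and likewise for blue, so P[monochromatic] = 2·(1/2)^15 = 2^{1 − 15} = 1/16384.
By linearity of expectation: E[X] = C(42, 6) · 2^{1 − 15} = 5245786 · 1/16384 = 2622893/8192.
Numerically: E[X] ≈ 320.177368.

E[X] = C(42,6)·2^(1−C(6,2)) = 2622893/8192 ≈ 320.177368.


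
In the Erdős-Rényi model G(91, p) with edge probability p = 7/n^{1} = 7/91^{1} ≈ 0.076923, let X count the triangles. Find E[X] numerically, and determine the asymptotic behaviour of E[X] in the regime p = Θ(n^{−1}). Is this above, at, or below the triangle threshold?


Number of potential triangles: C(91, 3) = 121485.
Each occurs with probability p³ ≈ (0.076923)³ ≈ 4.5516614e-04.
By linearity: E[X] = C(91, 3)·p³ ≈ 121485 · 4.5516614e-04 ≈ 55.29586.
Here α = 1, so p = 7/n is exactly at the triangle threshold p ~ 1/n. Asymptotically E[X] → c³/6 = 7³/6 = 343/6 ≈ 57.16667, a bounded constant. In this regime the triangle count is asymptotically Poisson(c³/6).

E[X] ≈ 55.29586; in regime p = Θ(1/n^{1}) E[X] stays bounded (at the triangle threshold p ~ 1/n).


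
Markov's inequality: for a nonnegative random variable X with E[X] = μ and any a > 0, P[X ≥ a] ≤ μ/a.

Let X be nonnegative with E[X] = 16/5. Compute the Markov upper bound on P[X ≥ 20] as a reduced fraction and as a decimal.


μ = E[X] = 16/5, a = 20.
Markov: P[X ≥ 20] ≤ μ/a = (16/5)/20 = 4/25.
Numerically: ≈ 0.160000.
(Since a = 20 > μ = 3.200000, the bound 4/25 is < 1 and informative.)

P[X ≥ 20] ≤ 4/25 ≈ 0.160000.


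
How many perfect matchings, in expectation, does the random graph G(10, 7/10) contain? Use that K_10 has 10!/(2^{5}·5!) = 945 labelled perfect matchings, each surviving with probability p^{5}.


K_10 has 10!/(2^{5}·5!) = 945 labelled perfect matchings.
For each such perfect matching H, let X_H = 1 if all 5 edges of H are present in G. Then P[X_H = 1] = p^{5} = (7/10)^{5} = 16807/100000.
By linearity: E[X] = Σ_H E[X_H] = 945 · p^{5} = 945 · 16807/100000 = 3176523/20000.
Numerically: E[X] ≈ 158.8.

E[X] = 945 · (7/10)^{5} = 3176523/20000 ≈ 158.8.


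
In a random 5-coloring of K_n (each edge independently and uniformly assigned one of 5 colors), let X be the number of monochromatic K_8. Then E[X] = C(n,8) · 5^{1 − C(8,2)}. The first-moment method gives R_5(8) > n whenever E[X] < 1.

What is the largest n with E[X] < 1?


We need C(n, 8) · 5^{1 − 28} < 1, i.e. C(n, 8) < 5^{28 − 1} = 7450580596923828125.
Check values of n near the boundary:
  n = 859: C(859, 8) = 7115855595170747139; 7115855595170747139 < 7450580596923828125? YES
  n = 860: C(860, 8) = 7182671140665308145; 7182671140665308145 < 7450580596923828125? YES
  n = 861: C(861, 8) = 7250034996615275865; 7250034996615275865 < 7450580596923828125? YES
  n = 862: C(862, 8) = 7317951015318931845; 7317951015318931845 < 7450580596923828125? YES
  n = 863: C(863, 8) = 7386423071602617757; 7386423071602617757 < 7450580596923828125? YES
  n = 864: C(864, 8) = 7455455062926006708; 7455455062926006708 < 7450580596923828125? NO
  n = 865: C(865, 8) = 7525050909487743060; 7525050909487743060 < 7450580596923828125? NO
The largest n with C(n, 8) < 7450580596923828125 is n = 863 (where E[X] = 7386423071602617757/7450580596923828125 ≈ 0.9914). Hence R_5(8) > 863, i.e. R_5(8) ≥ 864.

Largest n = 863; hence R_5(8) > 863.


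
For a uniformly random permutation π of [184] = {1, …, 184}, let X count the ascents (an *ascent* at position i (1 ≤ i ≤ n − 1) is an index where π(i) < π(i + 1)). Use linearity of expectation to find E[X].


Write X = Σ X_I over i = 1, …, 183, with X_I the indicator of one ascent.
There are 183 indicators.
For each fixed i, the pair (π(i), π(i+1)) is a uniformly random ordered pair of distinct values from {1, …, 184}; by symmetry P[π(i) < π(i+1)] = 1/2.
By linearity: E[X] = 183 · (1/2) = (184 − 1) · (1/2) = 183/2 ≈ 91.500000.

E[X] = 183/2 = 91.500000.


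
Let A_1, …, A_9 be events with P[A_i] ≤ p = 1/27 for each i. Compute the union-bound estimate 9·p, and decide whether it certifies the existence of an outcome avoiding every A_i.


Union bound: P[∪_{i=1}^{9} A_i] ≤ Σ_i P[A_i] ≤ 9·p = 9·(1/27) = 1/3.
Numerically: 1/3 ≈ 0.3333.
Is 1/3 < 1? YES.
Since P[∪ A_i] ≤ 1/3 < 1, the complement has P[∩ A_i^c] ≥ 1 − 1/3 = 2/3 > 0, so some outcome avoids every A_i.

9·p = 1/3 ≈ 0.3333; existence CERTIFIED by the union bound.


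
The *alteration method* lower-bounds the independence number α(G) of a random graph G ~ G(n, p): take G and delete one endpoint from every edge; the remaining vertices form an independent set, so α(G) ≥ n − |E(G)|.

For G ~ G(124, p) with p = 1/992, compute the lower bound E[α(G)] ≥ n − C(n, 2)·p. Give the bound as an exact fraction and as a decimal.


E[|E(G)|] = C(124, 2)·p = 7626 · (1/992) = 123/16.
E[α(G)] ≥ n − E[|E(G)|] = 124 − 123/16 = 1861/16.
Numerically: ≈ 116.3125.
(This is only a lower bound; the true E[α(G)] may be larger.)

E[α(G)] ≥ 1861/16 ≈ 116.3125.


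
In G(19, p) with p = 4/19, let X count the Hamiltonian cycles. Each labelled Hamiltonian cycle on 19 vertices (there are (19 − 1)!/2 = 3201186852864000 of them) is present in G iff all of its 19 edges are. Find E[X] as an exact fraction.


K_19 has (19 − 1)!/2 = 3201186852864000 labelled Hamiltonian cycles.
For each such Hamiltonian cycle H, let X_H = 1 if all 19 edges of H are present in G. Then P[X_H = 1] = p^{19} = (4/19)^{19} = 274877906944/1978419655660313589123979.
By linearity: E[X] = Σ_H E[X_H] = 3201186852864000 · p^{19} = 3201186852864000 · 274877906944/1978419655660313589123979 = 879935541851906811887616000/1978419655660313589123979.
Numerically: E[X] ≈ 444.767.

E[X] = 3201186852864000 · (4/19)^{19} = 879935541851906811887616000/1978419655660313589123979 ≈ 444.767.


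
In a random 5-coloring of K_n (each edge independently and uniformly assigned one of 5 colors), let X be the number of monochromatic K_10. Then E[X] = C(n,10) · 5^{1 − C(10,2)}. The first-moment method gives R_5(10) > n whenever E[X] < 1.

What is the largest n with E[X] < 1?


We need C(n, 10) · 5^{1 − 45} < 1, i.e. C(n, 10) < 5^{45 − 1} = 5684341886080801486968994140625.
Check values of n near the boundary:
  n = 5388: C(5388, 10) = 5634865093375880654852250419586; 5634865093375880654852250419586 < 5684341886080801486968994140625? YES
  n = 5389: C(5389, 10) = 5645340767466558997768874792926; 5645340767466558997768874792926 < 5684341886080801486968994140625? YES
  n = 5390: C(5390, 10) = 5655833965919099070255434039753; 5655833965919099070255434039753 < 5684341886080801486968994140625? YES
  n = 5391: C(5391, 10) = 5666344714787188828795213697883; 5666344714787188828795213697883 < 5684341886080801486968994140625? YES
  n = 5392: C(5392, 10) = 5676873040158402483252283957448; 5676873040158402483252283957448 < 5684341886080801486968994140625? YES
  n = 5393: C(5393, 10) = 5687418968154238267170642278008; 5687418968154238267170642278008 < 5684341886080801486968994140625? NO
The largest n with C(n, 10) < 5684341886080801486968994140625 is n = 5392 (where E[X] = 5676873040158402483252283957448/5684341886080801486968994140625 ≈ 0.99869). Hence R_5(10) > 5392, i.e. R_5(10) ≥ 5393.

Largest n = 5392; hence R_5(10) > 5392.


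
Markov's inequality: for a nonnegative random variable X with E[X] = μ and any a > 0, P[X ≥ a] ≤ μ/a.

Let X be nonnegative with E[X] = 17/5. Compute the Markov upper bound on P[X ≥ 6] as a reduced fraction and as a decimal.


μ = E[X] = 17/5, a = 6.
Markov: P[X ≥ 6] ≤ μ/a = (17/5)/6 = 17/30.
Numerically: ≈ 0.567.
(Since a = 6 > μ = 3.400, the bound 17/30 is < 1 and informative.)

P[X ≥ 6] ≤ 17/30 ≈ 0.567.


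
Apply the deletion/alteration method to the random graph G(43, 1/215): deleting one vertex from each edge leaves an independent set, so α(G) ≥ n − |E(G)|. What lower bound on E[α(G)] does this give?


E[|E(G)|] = C(43, 2)·p = 903 · (1/215) = 21/5.
E[α(G)] ≥ n − E[|E(G)|] = 43 − 21/5 = 194/5.
Numerically: ≈ 38.8000.
(This is only a lower bound; the true E[α(G)] may be larger.)

E[α(G)] ≥ 194/5 ≈ 38.8000.


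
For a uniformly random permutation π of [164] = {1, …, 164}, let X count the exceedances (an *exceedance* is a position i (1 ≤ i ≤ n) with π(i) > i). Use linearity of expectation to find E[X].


Write X = Σ_{i=1}^{164} X_i, where X_i = 1_{π(i) > i}.
For each fixed i, π(i) is uniform over {1, …, 164} (marginal of a uniform permutation), so P[π(i) > i] = (n − i)/n. Summing: Σ_{i=1}^{164} (n − i)/n = (0 + 1 + … + 163)/164 = 164(164 − 1)/(2·164) = (164 − 1)/2.
Hence E[X] = Σ_{i=1}^{164} (164 − i)/164 = 163/2 ≈ 81.500000.

E[X] = 163/2 = 81.500000.


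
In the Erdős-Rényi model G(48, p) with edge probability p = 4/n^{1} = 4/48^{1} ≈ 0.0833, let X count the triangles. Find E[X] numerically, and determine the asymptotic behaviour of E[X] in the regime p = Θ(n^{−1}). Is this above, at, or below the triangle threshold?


Number of potential triangles: C(48, 3) = 17296.
Each occurs with probability p³ ≈ (0.0833)³ ≈ 5.78704e-04.
By linearity: E[X] = C(48, 3)·p³ ≈ 17296 · 5.78704e-04 ≈ 10.009.
Here α = 1, so p = 4/n is exactly at the triangle threshold p ~ 1/n. Asymptotically E[X] → c³/6 = 4³/6 = 32/3 ≈ 10.667, a bounded constant. In this regime the triangle count is asymptotically Poisson(c³/6).

E[X] ≈ 10.009; in regime p = Θ(1/n^{1}) E[X] stays bounded (at the triangle threshold p ~ 1/n).


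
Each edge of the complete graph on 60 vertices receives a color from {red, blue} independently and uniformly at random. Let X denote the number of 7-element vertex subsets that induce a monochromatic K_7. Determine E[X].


Let X = Σ_S X_S over the C(60, 7) = 386206920 subsets S of size 7, where X_S = 1 if the K_7 on S is monochromatic.
For a fixed S, the K_7 on S has C(7, 2) = 21 edges. P[all 21 edges red] = (1/2)^21, and likewise for blue, so P[monochromatic] = 2·(1/2)^21 = 2^{1 − 21} = 1/1048576.
By linearity: E[X] = C(60, 7) · 2^{1 − 21} = 386206920 · 1/1048576 = 48275865/131072.
Numerically: E[X] ≈ 368.3156.

E[X] = C(60,7)·2^(1−C(7,2)) = 48275865/131072 ≈ 368.3156.


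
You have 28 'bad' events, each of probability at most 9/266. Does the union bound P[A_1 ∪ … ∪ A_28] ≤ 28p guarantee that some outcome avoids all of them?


Union bound: P[∪_{i=1}^{28} A_i] ≤ Σ_i P[A_i] ≤ 28·p = 28·(9/266) = 18/19.
Numerically: 18/19 ≈ 0.947.
Is 18/19 < 1? YES.
Since P[∪ A_i] ≤ 18/19 < 1, the complement has P[∩ A_i^c] ≥ 1 − 18/19 = 1/19 > 0, so some outcome avoids every A_i.

28·p = 18/19 ≈ 0.947; existence CERTIFIED by the union bound.


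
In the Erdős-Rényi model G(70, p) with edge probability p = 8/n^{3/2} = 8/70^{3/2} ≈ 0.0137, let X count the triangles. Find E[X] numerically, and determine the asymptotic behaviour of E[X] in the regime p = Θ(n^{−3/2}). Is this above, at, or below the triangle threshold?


Number of potential triangles: C(70, 3) = 54740.
Each occurs with probability p³ ≈ (0.0137)³ ≈ 2.54876e-06.
By linearity: E[X] = C(70, 3)·p³ ≈ 54740 · 2.54876e-06 ≈ 0.140.
Since α = 3/2 > 1, p = c/n^{3/2} = o(1/n) is below the triangle threshold p ~ 1/n. Asymptotically E[X] ~ (c³/6)·n^{3(1−α)} = (8³/6)·n^{-1.5} → 0, so by Markov's inequality G has no triangles w.h.p.

E[X] ≈ 0.140; in regime p = Θ(1/n^{3/2}) E[X] tends to 0 (below the triangle threshold p ~ 1/n).


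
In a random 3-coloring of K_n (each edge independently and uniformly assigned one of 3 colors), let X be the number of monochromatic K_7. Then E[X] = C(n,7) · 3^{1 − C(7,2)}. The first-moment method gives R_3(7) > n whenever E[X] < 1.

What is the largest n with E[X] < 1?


We need C(n, 7) · 3^{1 − 21} < 1, i.e. C(n, 7) < 3^{21 − 1} = 3486784401.
Check values of n near the boundary:
  n = 75: C(75, 7) = 1984829850; 1984829850 < 3486784401? YES
  n = 76: C(76, 7) = 2186189400; 2186189400 < 3486784401? YES
  n = 77: C(77, 7) = 2404808340; 2404808340 < 3486784401? YES
  n = 78: C(78, 7) = 2641902120; 2641902120 < 3486784401? YES
  n = 79: C(79, 7) = 2898753715; 2898753715 < 3486784401? YES
  n = 80: C(80, 7) = 3176716400; 3176716400 < 3486784401? YES
  n = 81: C(81, 7) = 3477216600; 3477216600 < 3486784401? YES
  n = 82: C(82, 7) = 3801756816; 3801756816 < 3486784401? NO
The largest n with C(n, 7) < 3486784401 is n = 81 (where E[X] = 42928600/43046721 ≈ 0.99726). Hence R_3(7) > 81, i.e. R_3(7) ≥ 82.

Largest n = 81; hence R_3(7) > 81.


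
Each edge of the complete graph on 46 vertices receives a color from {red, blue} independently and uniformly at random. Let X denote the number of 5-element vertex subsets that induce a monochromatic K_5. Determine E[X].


Let X = Σ_S X_S over the C(46, 5) = 1370754 subsets S of size 5, where X_S = 1 if the K_5 on S is monochromatic.
For a fixed S, the K_5 on S has C(5, 2) = 10 edges. P[all 10 edges red] = (1/2)^10, and likewise for blue, so P[monochromatic] = 2·(1/2)^10 = 2^{1 − 10} = 1/512.
By linearity of expectation: E[X] = C(46, 5) · 2^{1 − 10} = 1370754 · 1/512 = 685377/256.
Numerically: E[X] ≈ 2677.253906.

E[X] = C(46,5)·2^(1−C(5,2)) = 685377/256 ≈ 2677.253906.


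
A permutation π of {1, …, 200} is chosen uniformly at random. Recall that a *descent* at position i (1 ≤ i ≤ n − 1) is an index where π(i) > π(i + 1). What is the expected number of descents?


Write X = Σ X_I over i = 1, …, 199, with X_I the indicator of one descent.
There are 199 indicators.
For each fixed i, the pair (π(i), π(i+1)) is a uniformly random ordered pair of distinct values from {1, …, 200}; by symmetry P[π(i) > π(i+1)] = 1/2.
By linearity: E[X] = 199 · (1/2) = (200 − 1) · (1/2) = 199/2 ≈ 99.5000.

E[X] = 199/2 = 99.5000.


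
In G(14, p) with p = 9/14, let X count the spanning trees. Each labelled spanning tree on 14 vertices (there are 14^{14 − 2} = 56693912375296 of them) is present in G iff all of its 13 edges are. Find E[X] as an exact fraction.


K_14 has 14^{14 − 2} = 56693912375296 labelled spanning trees.
For each such spanning tree H, let X_H = 1 if all 13 edges of H are present in G. Then P[X_H = 1] = p^{13} = (9/14)^{13} = 2541865828329/793714773254144.
Summing the indicators: E[X] = Σ_H E[X_H] = 56693912375296 · p^{13} = 56693912375296 · 2541865828329/793714773254144 = 2541865828329/14.
Numerically: E[X] ≈ 1.82e+11.

E[X] = 56693912375296 · (9/14)^{13} = 2541865828329/14 ≈ 1.82e+11.


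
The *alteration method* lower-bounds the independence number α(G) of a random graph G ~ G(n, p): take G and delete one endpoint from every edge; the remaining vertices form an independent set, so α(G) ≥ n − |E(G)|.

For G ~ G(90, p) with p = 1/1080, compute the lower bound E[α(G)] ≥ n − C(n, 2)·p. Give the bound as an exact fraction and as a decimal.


E[|E(G)|] = C(90, 2)·p = 4005 · (1/1080) = 89/24.
E[α(G)] ≥ n − E[|E(G)|] = 90 − 89/24 = 2071/24.
Numerically: ≈ 86.291667.
(This is only a lower bound; the true E[α(G)] may be larger.)

E[α(G)] ≥ 2071/24 ≈ 86.291667.


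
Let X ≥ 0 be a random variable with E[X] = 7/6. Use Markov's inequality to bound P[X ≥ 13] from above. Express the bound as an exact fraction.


μ = E[X] = 7/6, a = 13.
Markov: P[X ≥ 13] ≤ μ/a = (7/6)/13 = 7/78.
Numerically: ≈ 0.089744.
(Since a = 13 > μ = 1.166667, the bound 7/78 is < 1 and informative.)

P[X ≥ 13] ≤ 7/78 ≈ 0.089744.


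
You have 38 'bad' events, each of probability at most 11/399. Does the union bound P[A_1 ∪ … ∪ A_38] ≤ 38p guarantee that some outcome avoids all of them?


Union bound: P[∪_{i=1}^{38} A_i] ≤ Σ_i P[A_i] ≤ 38·p = 38·(11/399) = 22/21.
Numerically: 22/21 ≈ 1.048.
Is 22/21 < 1? NO.
Since the bound 22/21 is ≥ 1, the union bound is uninformative here; it does NOT by itself certify existence.

38·p = 22/21 ≈ 1.048; existence NOT certified by the union bound.


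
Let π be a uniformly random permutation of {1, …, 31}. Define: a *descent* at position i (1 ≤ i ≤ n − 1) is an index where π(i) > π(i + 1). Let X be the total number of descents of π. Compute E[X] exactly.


Write X = Σ X_I over i = 1, …, 30, with X_I the indicator of one descent.
There are 30 indicators.
For each fixed i, the pair (π(i), π(i+1)) is a uniformly random ordered pair of distinct values from {1, …, 31}; by symmetry P[π(i) > π(i+1)] = 1/2.
By linearity: E[X] = 30 · (1/2) = (31 − 1) · (1/2) = 15 ≈ 15.00000.

E[X] = 15 = 15.00000.


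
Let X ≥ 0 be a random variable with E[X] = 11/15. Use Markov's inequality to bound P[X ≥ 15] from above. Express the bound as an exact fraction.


μ = E[X] = 11/15, a = 15.
Markov: P[X ≥ 15] ≤ μ/a = (11/15)/15 = 11/225.
Numerically: ≈ 0.04889.
(Since a = 15 > μ = 0.73333, the bound 11/225 is < 1 and informative.)

P[X ≥ 15] ≤ 11/225 ≈ 0.04889.


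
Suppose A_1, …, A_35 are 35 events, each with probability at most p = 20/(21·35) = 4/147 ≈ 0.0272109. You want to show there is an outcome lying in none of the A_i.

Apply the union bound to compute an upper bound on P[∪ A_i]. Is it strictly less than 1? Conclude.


Union bound: P[∪_{i=1}^{35} A_i] ≤ Σ_i P[A_i] ≤ 35·p = 35·(4/147) = 20/21.
Numerically: 20/21 ≈ 0.9523810.
Is 20/21 < 1? YES.
Since P[∪ A_i] ≤ 20/21 < 1, the complement has P[∩ A_i^c] ≥ 1 − 20/21 = 1/21 > 0, so some outcome avoids every A_i.

35·p = 20/21 ≈ 0.9523810; existence CERTIFIED by the union bound.


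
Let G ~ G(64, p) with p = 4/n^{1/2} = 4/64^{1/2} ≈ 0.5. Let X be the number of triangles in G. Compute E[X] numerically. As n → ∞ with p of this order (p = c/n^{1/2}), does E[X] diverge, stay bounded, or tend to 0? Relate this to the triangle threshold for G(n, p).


Number of potential triangles: C(64, 3) = 41664.
Each occurs with probability p³ ≈ (0.5)³ ≈ 1.25000000e-01.
By linearity: E[X] = C(64, 3)·p³ ≈ 41664 · 1.25000000e-01 ≈ 5208.000000.
Since α = 1/2 < 1, p = c/n^{1/2} ≫ 1/n is above the triangle threshold p ~ 1/n. Asymptotically E[X] ~ (c³/6)·n^{3(1−α)} = (4³/6)·n^{1.5} → ∞; triangles are abundant w.h.p.

E[X] ≈ 5208.000000; in regime p = Θ(1/n^{1/2}) E[X] diverges (above the triangle threshold p ~ 1/n).


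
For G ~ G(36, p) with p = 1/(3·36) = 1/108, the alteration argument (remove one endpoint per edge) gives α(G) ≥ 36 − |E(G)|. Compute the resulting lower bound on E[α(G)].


E[|E(G)|] = C(36, 2)·p = 630 · (1/108) = 35/6.
E[α(G)] ≥ n − E[|E(G)|] = 36 − 35/6 = 181/6.
Numerically: ≈ 30.16667.
(This is only a lower bound; the true E[α(G)] may be larger.)

E[α(G)] ≥ 181/6 ≈ 30.16667.


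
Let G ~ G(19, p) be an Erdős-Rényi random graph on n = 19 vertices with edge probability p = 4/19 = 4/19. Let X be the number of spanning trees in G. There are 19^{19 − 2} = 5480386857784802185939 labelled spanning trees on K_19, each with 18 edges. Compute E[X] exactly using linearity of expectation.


K_19 has 19^{19 − 2} = 5480386857784802185939 labelled spanning trees.
For each such spanning tree H, let X_H = 1 if all 18 edges of H are present in G. Then P[X_H = 1] = p^{18} = (4/19)^{18} = 68719476736/104127350297911241532841.
Summing the indicators: E[X] = Σ_H E[X_H] = 5480386857784802185939 · p^{18} = 5480386857784802185939 · 68719476736/104127350297911241532841 = 68719476736/19.
Numerically: E[X] ≈ 3.617e+09.

E[X] = 5480386857784802185939 · (4/19)^{18} = 68719476736/19 ≈ 3.617e+09.


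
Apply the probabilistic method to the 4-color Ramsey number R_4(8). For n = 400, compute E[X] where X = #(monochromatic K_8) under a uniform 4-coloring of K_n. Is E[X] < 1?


E[X] = C(400, 8) · 4^{1 − 28} = 15148408086508950 · 4^{−27} = 15148408086508950/18014398509481984.
As a reduced fraction: E[X] = 7574204043254475/9007199254740992 ≈ 0.840906.
Is E[X] < 1? YES.
Since E[X] < 1, there exists a 4-coloring of K_{400} with no monochromatic K_8; hence R_4(8) > 400.

E[X] = 7574204043254475/9007199254740992 ≈ 0.840906; E[X] < 1, so R_4(8) > 400.


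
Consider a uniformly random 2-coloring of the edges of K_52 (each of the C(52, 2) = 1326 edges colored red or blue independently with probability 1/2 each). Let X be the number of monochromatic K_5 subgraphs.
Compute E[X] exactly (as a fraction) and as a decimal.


Let X = Σ_S X_S over the C(52, 5) = 2598960 subsets S of size 5, where X_S = 1 if the K_5 on S is monochromatic.
For a fixed S, the K_5 on S has C(5, 2) = 10 edges. P[all 10 edges red] = (1/2)^10, and likewise for blue, so P[monochromatic] = 2·(1/2)^10 = 2^{1 − 10} = 1/512.
Summing: E[X] = C(52, 5) · 2^{1 − 10} = 2598960 · 1/512 = 162435/32.
Numerically: E[X] ≈ 5076.09375.

E[X] = C(52,5)·2^(1−C(5,2)) = 162435/32 ≈ 5076.09375.


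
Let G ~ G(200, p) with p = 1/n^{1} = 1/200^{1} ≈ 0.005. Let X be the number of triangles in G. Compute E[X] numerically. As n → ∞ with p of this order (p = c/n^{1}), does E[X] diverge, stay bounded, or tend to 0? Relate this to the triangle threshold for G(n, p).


Number of potential triangles: C(200, 3) = 1313400.
Each occurs with probability p³ ≈ (0.005)³ ≈ 1.250000e-07.
By linearity: E[X] = C(200, 3)·p³ ≈ 1313400 · 1.250000e-07 ≈ 0.1642.
Here α = 1, so p = 1/n is exactly at the triangle threshold p ~ 1/n. Asymptotically E[X] → c³/6 = 1³/6 = 1/6 ≈ 0.1667, a bounded constant. In this regime the triangle count is asymptotically Poisson(c³/6).

E[X] ≈ 0.1642; in regime p = Θ(1/n^{1}) E[X] stays bounded (at the triangle threshold p ~ 1/n).


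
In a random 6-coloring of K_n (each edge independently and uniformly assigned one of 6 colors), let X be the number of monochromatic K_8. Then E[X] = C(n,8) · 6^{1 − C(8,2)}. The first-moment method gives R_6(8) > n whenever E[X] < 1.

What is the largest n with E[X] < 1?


We need C(n, 8) · 6^{1 − 28} < 1, i.e. C(n, 8) < 6^{28 − 1} = 1023490369077469249536.
Check values of n near the boundary:
  n = 1594: C(1594, 8) = 1015652773590544255167; 1015652773590544255167 < 1023490369077469249536? YES
  n = 1595: C(1595, 8) = 1020772636343363633895; 1020772636343363633895 < 1023490369077469249536? YES
  n = 1596: C(1596, 8) = 1025915067760710553965; 1025915067760710553965 < 1023490369077469249536? NO
  n = 1597: C(1597, 8) = 1031080153060953275445; 1031080153060953275445 < 1023490369077469249536? NO
  n = 1598: C(1598, 8) = 1036267977730442348529; 1036267977730442348529 < 1023490369077469249536? NO
The largest n with C(n, 8) < 1023490369077469249536 is n = 1595 (where E[X] = 113419181815929292655/113721152119718805504 ≈ 0.997). Hence R_6(8) > 1595, i.e. R_6(8) ≥ 1596.

Largest n = 1595; hence R_6(8) > 1595.


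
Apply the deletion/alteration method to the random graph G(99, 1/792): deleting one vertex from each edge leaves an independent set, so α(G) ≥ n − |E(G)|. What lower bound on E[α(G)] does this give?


E[|E(G)|] = C(99, 2)·p = 4851 · (1/792) = 49/8.
E[α(G)] ≥ n − E[|E(G)|] = 99 − 49/8 = 743/8.
Numerically: ≈ 92.875000.
(This is only a lower bound; the true E[α(G)] may be larger.)

E[α(G)] ≥ 743/8 ≈ 92.875000.


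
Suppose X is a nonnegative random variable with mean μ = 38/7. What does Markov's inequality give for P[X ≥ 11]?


μ = E[X] = 38/7, a = 11.
Markov: P[X ≥ 11] ≤ μ/a = (38/7)/11 = 38/77.
Numerically: ≈ 0.493506.
(Since a = 11 > μ = 5.428571, the bound 38/77 is < 1 and informative.)

P[X ≥ 11] ≤ 38/77 ≈ 0.493506.


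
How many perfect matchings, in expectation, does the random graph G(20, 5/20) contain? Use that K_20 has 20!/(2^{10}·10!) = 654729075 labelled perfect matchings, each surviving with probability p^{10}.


K_20 has 20!/(2^{10}·10!) = 654729075 labelled perfect matchings.
For each such perfect matching H, let X_H = 1 if all 10 edges of H are present in G. Then P[X_H = 1] = p^{10} = (1/4)^{10} = 1/1048576.
By linearity: E[X] = Σ_H E[X_H] = 654729075 · p^{10} = 654729075 · 1/1048576 = 654729075/1048576.
Numerically: E[X] ≈ 624.398.

E[X] = 654729075 · (1/4)^{10} = 654729075/1048576 ≈ 624.398.


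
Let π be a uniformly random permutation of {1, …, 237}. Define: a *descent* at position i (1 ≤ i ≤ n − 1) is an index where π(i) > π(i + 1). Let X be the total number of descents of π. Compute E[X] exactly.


Write X = Σ X_I over i = 1, …, 236, with X_I the indicator of one descent.
There are 236 indicators.
For each fixed i, the pair (π(i), π(i+1)) is a uniformly random ordered pair of distinct values from {1, …, 237}; by symmetry P[π(i) > π(i+1)] = 1/2.
By linearity: E[X] = 236 · (1/2) = (237 − 1) · (1/2) = 118 ≈ 118.000.

E[X] = 118 = 118.000.


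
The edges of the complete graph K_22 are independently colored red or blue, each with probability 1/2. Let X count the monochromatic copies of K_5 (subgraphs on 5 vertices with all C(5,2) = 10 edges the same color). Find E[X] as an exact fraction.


Let X = Σ_S X_S over the C(22, 5) = 26334 subsets S of size 5, where X_S = 1 if the K_5 on S is monochromatic.
For a fixed S, the K_5 on S has C(5, 2) = 10 edges. P[all 10 edges red] = (1/2)^10, and likewise for blue, so P[monochromatic] = 2·(1/2)^10 = 2^{1 − 10} = 1/512.
Summing: E[X] = C(22, 5) · 2^{1 − 10} = 26334 · 1/512 = 13167/256.
Numerically: E[X] ≈ 51.4336.

E[X] = C(22,5)·2^(1−C(5,2)) = 13167/256 ≈ 51.4336.


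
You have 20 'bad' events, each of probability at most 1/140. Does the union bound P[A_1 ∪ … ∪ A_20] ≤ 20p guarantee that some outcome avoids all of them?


Union bound: P[∪_{i=1}^{20} A_i] ≤ Σ_i P[A_i] ≤ 20·p = 20·(1/140) = 1/7.
Numerically: 1/7 ≈ 0.143.
Is 1/7 < 1? YES.
Since P[∪ A_i] ≤ 1/7 < 1, the complement has P[∩ A_i^c] ≥ 1 − 1/7 = 6/7 > 0, so some outcome avoids every A_i.

20·p = 1/7 ≈ 0.143; existence CERTIFIED by the union bound.


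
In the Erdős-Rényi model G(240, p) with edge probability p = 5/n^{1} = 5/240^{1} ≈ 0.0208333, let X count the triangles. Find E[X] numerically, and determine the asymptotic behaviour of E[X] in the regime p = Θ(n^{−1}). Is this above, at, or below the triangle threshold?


Number of potential triangles: C(240, 3) = 2275280.
Each occurs with probability p³ ≈ (0.0208333)³ ≈ 9.04224537e-06.
By linearity: E[X] = C(240, 3)·p³ ≈ 2275280 · 9.04224537e-06 ≈ 20.573640.
Here α = 1, so p = 5/n is exactly at the triangle threshold p ~ 1/n. Asymptotically E[X] → c³/6 = 5³/6 = 125/6 ≈ 20.833333, a bounded constant. In this regime the triangle count is asymptotically Poisson(c³/6).

E[X] ≈ 20.573640; in regime p = Θ(1/n^{1}) E[X] stays bounded (at the triangle threshold p ~ 1/n).


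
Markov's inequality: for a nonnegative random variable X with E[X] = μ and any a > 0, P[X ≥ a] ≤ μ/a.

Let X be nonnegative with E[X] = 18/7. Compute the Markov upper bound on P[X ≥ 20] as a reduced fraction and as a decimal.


μ = E[X] = 18/7, a = 20.
Markov: P[X ≥ 20] ≤ μ/a = (18/7)/20 = 9/70.
Numerically: ≈ 0.129.
(Since a = 20 > μ = 2.571, the bound 9/70 is < 1 and informative.)

P[X ≥ 20] ≤ 9/70 ≈ 0.129.


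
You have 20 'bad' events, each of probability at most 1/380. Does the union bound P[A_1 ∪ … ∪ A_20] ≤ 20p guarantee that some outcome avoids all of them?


Union bound: P[∪_{i=1}^{20} A_i] ≤ Σ_i P[A_i] ≤ 20·p = 20·(1/380) = 1/19.
Numerically: 1/19 ≈ 0.0526.
Is 1/19 < 1? YES.
Since P[∪ A_i] ≤ 1/19 < 1, the complement has P[∩ A_i^c] ≥ 1 − 1/19 = 18/19 > 0, so some outcome avoids every A_i.

20·p = 1/19 ≈ 0.0526; existence CERTIFIED by the union bound.


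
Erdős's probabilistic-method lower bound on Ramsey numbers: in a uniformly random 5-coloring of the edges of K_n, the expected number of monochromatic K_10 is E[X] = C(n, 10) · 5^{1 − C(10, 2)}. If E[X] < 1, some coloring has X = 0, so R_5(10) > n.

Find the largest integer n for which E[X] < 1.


We need C(n, 10) · 5^{1 − 45} < 1, i.e. C(n, 10) < 5^{45 − 1} = 5684341886080801486968994140625.
Check values of n near the boundary:
  n = 5387: C(5387, 10) = 5624406917627224603154306376491; 5624406917627224603154306376491 < 5684341886080801486968994140625? YES
  n = 5388: C(5388, 10) = 5634865093375880654852250419586; 5634865093375880654852250419586 < 5684341886080801486968994140625? YES
  n = 5389: C(5389, 10) = 5645340767466558997768874792926; 5645340767466558997768874792926 < 5684341886080801486968994140625? YES
  n = 5390: C(5390, 10) = 5655833965919099070255434039753; 5655833965919099070255434039753 < 5684341886080801486968994140625? YES
  n = 5391: C(5391, 10) = 5666344714787188828795213697883; 5666344714787188828795213697883 < 5684341886080801486968994140625? YES
  n = 5392: C(5392, 10) = 5676873040158402483252283957448; 5676873040158402483252283957448 < 5684341886080801486968994140625? YES
  n = 5393: C(5393, 10) = 5687418968154238267170642278008; 5687418968154238267170642278008 < 5684341886080801486968994140625? NO
  n = 5394: C(5394, 10) = 5697982524930156243149785372878; 5697982524930156243149785372878 < 5684341886080801486968994140625? NO
  n = 5395: C(5395, 10) = 5708563736675616143322765475706; 5708563736675616143322765475706 < 5684341886080801486968994140625? NO
The largest n with C(n, 10) < 5684341886080801486968994140625 is n = 5392 (where E[X] = 5676873040158402483252283957448/5684341886080801486968994140625 ≈ 0.99869). Hence R_5(10) > 5392, i.e. R_5(10) ≥ 5393.

Largest n = 5392; hence R_5(10) > 5392.
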